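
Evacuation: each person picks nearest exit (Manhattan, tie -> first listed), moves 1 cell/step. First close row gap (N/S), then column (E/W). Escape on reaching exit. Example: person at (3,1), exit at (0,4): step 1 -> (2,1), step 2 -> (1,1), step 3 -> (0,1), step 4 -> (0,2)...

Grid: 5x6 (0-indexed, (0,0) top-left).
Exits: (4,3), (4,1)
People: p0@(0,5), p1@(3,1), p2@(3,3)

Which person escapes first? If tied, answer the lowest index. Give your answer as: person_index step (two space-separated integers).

Step 1: p0:(0,5)->(1,5) | p1:(3,1)->(4,1)->EXIT | p2:(3,3)->(4,3)->EXIT
Step 2: p0:(1,5)->(2,5) | p1:escaped | p2:escaped
Step 3: p0:(2,5)->(3,5) | p1:escaped | p2:escaped
Step 4: p0:(3,5)->(4,5) | p1:escaped | p2:escaped
Step 5: p0:(4,5)->(4,4) | p1:escaped | p2:escaped
Step 6: p0:(4,4)->(4,3)->EXIT | p1:escaped | p2:escaped
Exit steps: [6, 1, 1]
First to escape: p1 at step 1

Answer: 1 1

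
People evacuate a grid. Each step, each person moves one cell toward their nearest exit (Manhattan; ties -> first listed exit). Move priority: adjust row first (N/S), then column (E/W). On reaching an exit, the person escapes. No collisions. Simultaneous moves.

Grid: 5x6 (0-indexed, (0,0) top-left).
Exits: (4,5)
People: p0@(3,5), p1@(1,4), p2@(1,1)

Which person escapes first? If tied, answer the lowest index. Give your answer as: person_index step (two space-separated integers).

Answer: 0 1

Derivation:
Step 1: p0:(3,5)->(4,5)->EXIT | p1:(1,4)->(2,4) | p2:(1,1)->(2,1)
Step 2: p0:escaped | p1:(2,4)->(3,4) | p2:(2,1)->(3,1)
Step 3: p0:escaped | p1:(3,4)->(4,4) | p2:(3,1)->(4,1)
Step 4: p0:escaped | p1:(4,4)->(4,5)->EXIT | p2:(4,1)->(4,2)
Step 5: p0:escaped | p1:escaped | p2:(4,2)->(4,3)
Step 6: p0:escaped | p1:escaped | p2:(4,3)->(4,4)
Step 7: p0:escaped | p1:escaped | p2:(4,4)->(4,5)->EXIT
Exit steps: [1, 4, 7]
First to escape: p0 at step 1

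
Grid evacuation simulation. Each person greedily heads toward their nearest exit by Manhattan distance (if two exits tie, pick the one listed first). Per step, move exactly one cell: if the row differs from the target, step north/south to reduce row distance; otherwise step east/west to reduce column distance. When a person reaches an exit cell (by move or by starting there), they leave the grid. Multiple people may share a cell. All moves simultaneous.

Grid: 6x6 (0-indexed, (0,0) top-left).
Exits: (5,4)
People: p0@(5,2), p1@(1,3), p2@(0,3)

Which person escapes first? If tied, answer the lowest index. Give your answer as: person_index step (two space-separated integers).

Answer: 0 2

Derivation:
Step 1: p0:(5,2)->(5,3) | p1:(1,3)->(2,3) | p2:(0,3)->(1,3)
Step 2: p0:(5,3)->(5,4)->EXIT | p1:(2,3)->(3,3) | p2:(1,3)->(2,3)
Step 3: p0:escaped | p1:(3,3)->(4,3) | p2:(2,3)->(3,3)
Step 4: p0:escaped | p1:(4,3)->(5,3) | p2:(3,3)->(4,3)
Step 5: p0:escaped | p1:(5,3)->(5,4)->EXIT | p2:(4,3)->(5,3)
Step 6: p0:escaped | p1:escaped | p2:(5,3)->(5,4)->EXIT
Exit steps: [2, 5, 6]
First to escape: p0 at step 2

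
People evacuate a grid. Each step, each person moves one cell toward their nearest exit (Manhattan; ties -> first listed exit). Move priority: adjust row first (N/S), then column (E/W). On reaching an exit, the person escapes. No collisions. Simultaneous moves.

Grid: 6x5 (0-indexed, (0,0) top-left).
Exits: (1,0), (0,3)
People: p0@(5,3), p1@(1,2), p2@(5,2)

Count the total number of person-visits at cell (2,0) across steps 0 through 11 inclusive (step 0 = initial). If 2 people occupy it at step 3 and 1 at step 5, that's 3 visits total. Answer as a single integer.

Step 0: p0@(5,3) p1@(1,2) p2@(5,2) -> at (2,0): 0 [-], cum=0
Step 1: p0@(4,3) p1@(1,1) p2@(4,2) -> at (2,0): 0 [-], cum=0
Step 2: p0@(3,3) p1@ESC p2@(3,2) -> at (2,0): 0 [-], cum=0
Step 3: p0@(2,3) p1@ESC p2@(2,2) -> at (2,0): 0 [-], cum=0
Step 4: p0@(1,3) p1@ESC p2@(1,2) -> at (2,0): 0 [-], cum=0
Step 5: p0@ESC p1@ESC p2@(1,1) -> at (2,0): 0 [-], cum=0
Step 6: p0@ESC p1@ESC p2@ESC -> at (2,0): 0 [-], cum=0
Total visits = 0

Answer: 0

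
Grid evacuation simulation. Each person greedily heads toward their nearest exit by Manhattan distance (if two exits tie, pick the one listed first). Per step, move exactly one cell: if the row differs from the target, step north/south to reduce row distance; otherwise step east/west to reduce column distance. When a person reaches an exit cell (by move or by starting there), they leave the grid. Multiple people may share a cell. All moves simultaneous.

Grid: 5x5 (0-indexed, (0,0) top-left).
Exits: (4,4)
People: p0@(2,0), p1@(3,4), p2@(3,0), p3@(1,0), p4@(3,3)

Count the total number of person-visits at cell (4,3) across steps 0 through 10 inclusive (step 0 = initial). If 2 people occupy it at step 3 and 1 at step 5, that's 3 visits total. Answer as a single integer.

Step 0: p0@(2,0) p1@(3,4) p2@(3,0) p3@(1,0) p4@(3,3) -> at (4,3): 0 [-], cum=0
Step 1: p0@(3,0) p1@ESC p2@(4,0) p3@(2,0) p4@(4,3) -> at (4,3): 1 [p4], cum=1
Step 2: p0@(4,0) p1@ESC p2@(4,1) p3@(3,0) p4@ESC -> at (4,3): 0 [-], cum=1
Step 3: p0@(4,1) p1@ESC p2@(4,2) p3@(4,0) p4@ESC -> at (4,3): 0 [-], cum=1
Step 4: p0@(4,2) p1@ESC p2@(4,3) p3@(4,1) p4@ESC -> at (4,3): 1 [p2], cum=2
Step 5: p0@(4,3) p1@ESC p2@ESC p3@(4,2) p4@ESC -> at (4,3): 1 [p0], cum=3
Step 6: p0@ESC p1@ESC p2@ESC p3@(4,3) p4@ESC -> at (4,3): 1 [p3], cum=4
Step 7: p0@ESC p1@ESC p2@ESC p3@ESC p4@ESC -> at (4,3): 0 [-], cum=4
Total visits = 4

Answer: 4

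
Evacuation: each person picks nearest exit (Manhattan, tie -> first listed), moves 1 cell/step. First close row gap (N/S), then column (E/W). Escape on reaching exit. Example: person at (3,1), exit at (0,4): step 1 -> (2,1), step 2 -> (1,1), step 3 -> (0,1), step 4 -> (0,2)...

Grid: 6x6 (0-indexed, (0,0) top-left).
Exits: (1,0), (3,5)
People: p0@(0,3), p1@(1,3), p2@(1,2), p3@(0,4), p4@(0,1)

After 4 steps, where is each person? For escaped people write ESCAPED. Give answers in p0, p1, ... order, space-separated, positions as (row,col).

Step 1: p0:(0,3)->(1,3) | p1:(1,3)->(1,2) | p2:(1,2)->(1,1) | p3:(0,4)->(1,4) | p4:(0,1)->(1,1)
Step 2: p0:(1,3)->(1,2) | p1:(1,2)->(1,1) | p2:(1,1)->(1,0)->EXIT | p3:(1,4)->(2,4) | p4:(1,1)->(1,0)->EXIT
Step 3: p0:(1,2)->(1,1) | p1:(1,1)->(1,0)->EXIT | p2:escaped | p3:(2,4)->(3,4) | p4:escaped
Step 4: p0:(1,1)->(1,0)->EXIT | p1:escaped | p2:escaped | p3:(3,4)->(3,5)->EXIT | p4:escaped

ESCAPED ESCAPED ESCAPED ESCAPED ESCAPED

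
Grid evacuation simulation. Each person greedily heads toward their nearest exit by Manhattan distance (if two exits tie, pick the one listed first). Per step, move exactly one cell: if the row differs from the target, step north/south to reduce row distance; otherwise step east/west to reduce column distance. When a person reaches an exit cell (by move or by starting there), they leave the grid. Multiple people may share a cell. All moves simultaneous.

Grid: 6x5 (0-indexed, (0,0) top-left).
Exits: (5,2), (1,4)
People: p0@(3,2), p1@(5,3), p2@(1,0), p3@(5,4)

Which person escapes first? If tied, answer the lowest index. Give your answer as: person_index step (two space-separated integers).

Answer: 1 1

Derivation:
Step 1: p0:(3,2)->(4,2) | p1:(5,3)->(5,2)->EXIT | p2:(1,0)->(1,1) | p3:(5,4)->(5,3)
Step 2: p0:(4,2)->(5,2)->EXIT | p1:escaped | p2:(1,1)->(1,2) | p3:(5,3)->(5,2)->EXIT
Step 3: p0:escaped | p1:escaped | p2:(1,2)->(1,3) | p3:escaped
Step 4: p0:escaped | p1:escaped | p2:(1,3)->(1,4)->EXIT | p3:escaped
Exit steps: [2, 1, 4, 2]
First to escape: p1 at step 1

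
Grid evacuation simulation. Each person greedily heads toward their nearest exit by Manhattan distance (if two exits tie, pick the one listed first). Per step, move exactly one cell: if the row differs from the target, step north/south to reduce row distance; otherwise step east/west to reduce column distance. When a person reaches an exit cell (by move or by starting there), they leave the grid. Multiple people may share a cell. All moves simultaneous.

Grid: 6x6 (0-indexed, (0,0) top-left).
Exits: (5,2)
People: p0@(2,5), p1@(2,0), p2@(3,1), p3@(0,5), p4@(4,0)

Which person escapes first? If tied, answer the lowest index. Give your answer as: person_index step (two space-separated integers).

Step 1: p0:(2,5)->(3,5) | p1:(2,0)->(3,0) | p2:(3,1)->(4,1) | p3:(0,5)->(1,5) | p4:(4,0)->(5,0)
Step 2: p0:(3,5)->(4,5) | p1:(3,0)->(4,0) | p2:(4,1)->(5,1) | p3:(1,5)->(2,5) | p4:(5,0)->(5,1)
Step 3: p0:(4,5)->(5,5) | p1:(4,0)->(5,0) | p2:(5,1)->(5,2)->EXIT | p3:(2,5)->(3,5) | p4:(5,1)->(5,2)->EXIT
Step 4: p0:(5,5)->(5,4) | p1:(5,0)->(5,1) | p2:escaped | p3:(3,5)->(4,5) | p4:escaped
Step 5: p0:(5,4)->(5,3) | p1:(5,1)->(5,2)->EXIT | p2:escaped | p3:(4,5)->(5,5) | p4:escaped
Step 6: p0:(5,3)->(5,2)->EXIT | p1:escaped | p2:escaped | p3:(5,5)->(5,4) | p4:escaped
Step 7: p0:escaped | p1:escaped | p2:escaped | p3:(5,4)->(5,3) | p4:escaped
Step 8: p0:escaped | p1:escaped | p2:escaped | p3:(5,3)->(5,2)->EXIT | p4:escaped
Exit steps: [6, 5, 3, 8, 3]
First to escape: p2 at step 3

Answer: 2 3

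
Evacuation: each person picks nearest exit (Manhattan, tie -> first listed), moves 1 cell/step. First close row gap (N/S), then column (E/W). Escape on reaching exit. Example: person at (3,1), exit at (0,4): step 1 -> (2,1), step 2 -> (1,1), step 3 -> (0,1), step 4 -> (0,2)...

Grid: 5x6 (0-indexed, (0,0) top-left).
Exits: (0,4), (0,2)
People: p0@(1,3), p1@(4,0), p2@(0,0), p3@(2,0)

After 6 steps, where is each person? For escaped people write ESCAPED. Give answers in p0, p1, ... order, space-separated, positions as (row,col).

Step 1: p0:(1,3)->(0,3) | p1:(4,0)->(3,0) | p2:(0,0)->(0,1) | p3:(2,0)->(1,0)
Step 2: p0:(0,3)->(0,4)->EXIT | p1:(3,0)->(2,0) | p2:(0,1)->(0,2)->EXIT | p3:(1,0)->(0,0)
Step 3: p0:escaped | p1:(2,0)->(1,0) | p2:escaped | p3:(0,0)->(0,1)
Step 4: p0:escaped | p1:(1,0)->(0,0) | p2:escaped | p3:(0,1)->(0,2)->EXIT
Step 5: p0:escaped | p1:(0,0)->(0,1) | p2:escaped | p3:escaped
Step 6: p0:escaped | p1:(0,1)->(0,2)->EXIT | p2:escaped | p3:escaped

ESCAPED ESCAPED ESCAPED ESCAPED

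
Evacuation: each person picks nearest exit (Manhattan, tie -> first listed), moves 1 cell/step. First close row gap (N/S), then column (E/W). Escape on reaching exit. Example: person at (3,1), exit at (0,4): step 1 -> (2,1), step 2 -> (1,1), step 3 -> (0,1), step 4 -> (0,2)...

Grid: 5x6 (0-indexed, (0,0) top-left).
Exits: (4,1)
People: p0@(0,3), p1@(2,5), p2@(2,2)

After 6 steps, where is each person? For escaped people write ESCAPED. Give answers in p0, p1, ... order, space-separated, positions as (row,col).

Step 1: p0:(0,3)->(1,3) | p1:(2,5)->(3,5) | p2:(2,2)->(3,2)
Step 2: p0:(1,3)->(2,3) | p1:(3,5)->(4,5) | p2:(3,2)->(4,2)
Step 3: p0:(2,3)->(3,3) | p1:(4,5)->(4,4) | p2:(4,2)->(4,1)->EXIT
Step 4: p0:(3,3)->(4,3) | p1:(4,4)->(4,3) | p2:escaped
Step 5: p0:(4,3)->(4,2) | p1:(4,3)->(4,2) | p2:escaped
Step 6: p0:(4,2)->(4,1)->EXIT | p1:(4,2)->(4,1)->EXIT | p2:escaped

ESCAPED ESCAPED ESCAPED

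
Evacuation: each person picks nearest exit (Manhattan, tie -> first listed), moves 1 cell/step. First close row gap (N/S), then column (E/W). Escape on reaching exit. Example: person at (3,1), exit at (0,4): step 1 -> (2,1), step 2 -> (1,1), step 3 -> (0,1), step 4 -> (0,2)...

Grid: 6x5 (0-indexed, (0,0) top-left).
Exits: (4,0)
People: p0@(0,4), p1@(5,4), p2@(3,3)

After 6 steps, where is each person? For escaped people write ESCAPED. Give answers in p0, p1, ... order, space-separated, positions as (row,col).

Step 1: p0:(0,4)->(1,4) | p1:(5,4)->(4,4) | p2:(3,3)->(4,3)
Step 2: p0:(1,4)->(2,4) | p1:(4,4)->(4,3) | p2:(4,3)->(4,2)
Step 3: p0:(2,4)->(3,4) | p1:(4,3)->(4,2) | p2:(4,2)->(4,1)
Step 4: p0:(3,4)->(4,4) | p1:(4,2)->(4,1) | p2:(4,1)->(4,0)->EXIT
Step 5: p0:(4,4)->(4,3) | p1:(4,1)->(4,0)->EXIT | p2:escaped
Step 6: p0:(4,3)->(4,2) | p1:escaped | p2:escaped

(4,2) ESCAPED ESCAPED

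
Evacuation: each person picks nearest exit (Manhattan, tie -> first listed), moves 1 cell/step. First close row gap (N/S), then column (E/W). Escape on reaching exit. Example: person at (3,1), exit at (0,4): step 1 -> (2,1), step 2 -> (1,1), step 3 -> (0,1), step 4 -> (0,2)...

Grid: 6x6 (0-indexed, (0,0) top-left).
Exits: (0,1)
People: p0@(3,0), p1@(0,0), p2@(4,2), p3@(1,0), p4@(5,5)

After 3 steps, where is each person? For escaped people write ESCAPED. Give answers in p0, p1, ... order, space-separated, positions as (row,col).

Step 1: p0:(3,0)->(2,0) | p1:(0,0)->(0,1)->EXIT | p2:(4,2)->(3,2) | p3:(1,0)->(0,0) | p4:(5,5)->(4,5)
Step 2: p0:(2,0)->(1,0) | p1:escaped | p2:(3,2)->(2,2) | p3:(0,0)->(0,1)->EXIT | p4:(4,5)->(3,5)
Step 3: p0:(1,0)->(0,0) | p1:escaped | p2:(2,2)->(1,2) | p3:escaped | p4:(3,5)->(2,5)

(0,0) ESCAPED (1,2) ESCAPED (2,5)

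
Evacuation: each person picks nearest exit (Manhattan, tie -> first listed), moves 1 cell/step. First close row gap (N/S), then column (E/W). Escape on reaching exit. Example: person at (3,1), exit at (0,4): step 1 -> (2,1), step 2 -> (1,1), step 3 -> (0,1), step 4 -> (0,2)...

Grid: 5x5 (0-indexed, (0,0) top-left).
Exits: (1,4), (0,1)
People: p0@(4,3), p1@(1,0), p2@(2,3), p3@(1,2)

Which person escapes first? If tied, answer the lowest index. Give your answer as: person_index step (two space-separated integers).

Step 1: p0:(4,3)->(3,3) | p1:(1,0)->(0,0) | p2:(2,3)->(1,3) | p3:(1,2)->(1,3)
Step 2: p0:(3,3)->(2,3) | p1:(0,0)->(0,1)->EXIT | p2:(1,3)->(1,4)->EXIT | p3:(1,3)->(1,4)->EXIT
Step 3: p0:(2,3)->(1,3) | p1:escaped | p2:escaped | p3:escaped
Step 4: p0:(1,3)->(1,4)->EXIT | p1:escaped | p2:escaped | p3:escaped
Exit steps: [4, 2, 2, 2]
First to escape: p1 at step 2

Answer: 1 2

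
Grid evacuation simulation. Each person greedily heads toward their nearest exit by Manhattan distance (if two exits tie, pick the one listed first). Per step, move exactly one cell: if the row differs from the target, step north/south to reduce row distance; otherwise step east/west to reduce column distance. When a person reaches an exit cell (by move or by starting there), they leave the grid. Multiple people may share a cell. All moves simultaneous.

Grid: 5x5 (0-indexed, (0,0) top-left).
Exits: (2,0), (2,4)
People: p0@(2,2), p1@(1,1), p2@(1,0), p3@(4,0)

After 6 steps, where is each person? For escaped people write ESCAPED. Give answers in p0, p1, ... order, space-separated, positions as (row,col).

Step 1: p0:(2,2)->(2,1) | p1:(1,1)->(2,1) | p2:(1,0)->(2,0)->EXIT | p3:(4,0)->(3,0)
Step 2: p0:(2,1)->(2,0)->EXIT | p1:(2,1)->(2,0)->EXIT | p2:escaped | p3:(3,0)->(2,0)->EXIT

ESCAPED ESCAPED ESCAPED ESCAPED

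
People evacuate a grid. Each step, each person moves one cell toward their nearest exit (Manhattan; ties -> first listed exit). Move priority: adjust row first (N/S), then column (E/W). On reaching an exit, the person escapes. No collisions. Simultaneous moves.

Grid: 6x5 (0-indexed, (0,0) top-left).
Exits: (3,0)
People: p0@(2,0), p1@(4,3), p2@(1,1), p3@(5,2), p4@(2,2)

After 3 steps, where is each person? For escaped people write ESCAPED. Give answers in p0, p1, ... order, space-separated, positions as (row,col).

Step 1: p0:(2,0)->(3,0)->EXIT | p1:(4,3)->(3,3) | p2:(1,1)->(2,1) | p3:(5,2)->(4,2) | p4:(2,2)->(3,2)
Step 2: p0:escaped | p1:(3,3)->(3,2) | p2:(2,1)->(3,1) | p3:(4,2)->(3,2) | p4:(3,2)->(3,1)
Step 3: p0:escaped | p1:(3,2)->(3,1) | p2:(3,1)->(3,0)->EXIT | p3:(3,2)->(3,1) | p4:(3,1)->(3,0)->EXIT

ESCAPED (3,1) ESCAPED (3,1) ESCAPED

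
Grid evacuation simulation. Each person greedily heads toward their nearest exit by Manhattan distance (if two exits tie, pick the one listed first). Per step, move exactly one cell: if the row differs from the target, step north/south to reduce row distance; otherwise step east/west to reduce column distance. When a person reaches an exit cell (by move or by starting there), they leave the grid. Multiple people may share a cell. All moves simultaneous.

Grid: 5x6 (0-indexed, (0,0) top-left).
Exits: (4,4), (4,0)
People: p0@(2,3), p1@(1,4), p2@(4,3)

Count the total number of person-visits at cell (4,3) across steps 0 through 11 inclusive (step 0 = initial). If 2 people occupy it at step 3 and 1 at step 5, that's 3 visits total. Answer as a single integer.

Step 0: p0@(2,3) p1@(1,4) p2@(4,3) -> at (4,3): 1 [p2], cum=1
Step 1: p0@(3,3) p1@(2,4) p2@ESC -> at (4,3): 0 [-], cum=1
Step 2: p0@(4,3) p1@(3,4) p2@ESC -> at (4,3): 1 [p0], cum=2
Step 3: p0@ESC p1@ESC p2@ESC -> at (4,3): 0 [-], cum=2
Total visits = 2

Answer: 2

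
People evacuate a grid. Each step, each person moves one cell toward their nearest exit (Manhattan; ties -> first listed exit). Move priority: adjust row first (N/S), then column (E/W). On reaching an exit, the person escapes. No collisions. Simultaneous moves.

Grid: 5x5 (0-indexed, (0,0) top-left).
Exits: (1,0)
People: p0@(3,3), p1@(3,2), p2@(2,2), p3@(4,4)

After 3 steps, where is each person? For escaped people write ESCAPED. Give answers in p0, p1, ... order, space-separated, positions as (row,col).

Step 1: p0:(3,3)->(2,3) | p1:(3,2)->(2,2) | p2:(2,2)->(1,2) | p3:(4,4)->(3,4)
Step 2: p0:(2,3)->(1,3) | p1:(2,2)->(1,2) | p2:(1,2)->(1,1) | p3:(3,4)->(2,4)
Step 3: p0:(1,3)->(1,2) | p1:(1,2)->(1,1) | p2:(1,1)->(1,0)->EXIT | p3:(2,4)->(1,4)

(1,2) (1,1) ESCAPED (1,4)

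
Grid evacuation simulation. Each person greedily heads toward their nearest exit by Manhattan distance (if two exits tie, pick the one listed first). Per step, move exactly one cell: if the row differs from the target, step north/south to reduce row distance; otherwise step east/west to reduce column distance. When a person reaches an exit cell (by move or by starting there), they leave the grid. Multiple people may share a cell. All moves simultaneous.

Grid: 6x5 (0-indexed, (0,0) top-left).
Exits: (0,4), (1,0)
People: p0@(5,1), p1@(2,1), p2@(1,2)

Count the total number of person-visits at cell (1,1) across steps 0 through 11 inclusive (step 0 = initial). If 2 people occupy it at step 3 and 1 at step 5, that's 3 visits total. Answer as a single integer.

Step 0: p0@(5,1) p1@(2,1) p2@(1,2) -> at (1,1): 0 [-], cum=0
Step 1: p0@(4,1) p1@(1,1) p2@(1,1) -> at (1,1): 2 [p1,p2], cum=2
Step 2: p0@(3,1) p1@ESC p2@ESC -> at (1,1): 0 [-], cum=2
Step 3: p0@(2,1) p1@ESC p2@ESC -> at (1,1): 0 [-], cum=2
Step 4: p0@(1,1) p1@ESC p2@ESC -> at (1,1): 1 [p0], cum=3
Step 5: p0@ESC p1@ESC p2@ESC -> at (1,1): 0 [-], cum=3
Total visits = 3

Answer: 3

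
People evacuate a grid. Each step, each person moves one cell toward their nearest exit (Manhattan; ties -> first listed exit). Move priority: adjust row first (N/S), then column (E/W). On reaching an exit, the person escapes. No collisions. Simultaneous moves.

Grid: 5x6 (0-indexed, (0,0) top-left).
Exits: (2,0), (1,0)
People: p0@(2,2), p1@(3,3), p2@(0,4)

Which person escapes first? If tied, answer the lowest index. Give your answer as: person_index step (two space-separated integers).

Answer: 0 2

Derivation:
Step 1: p0:(2,2)->(2,1) | p1:(3,3)->(2,3) | p2:(0,4)->(1,4)
Step 2: p0:(2,1)->(2,0)->EXIT | p1:(2,3)->(2,2) | p2:(1,4)->(1,3)
Step 3: p0:escaped | p1:(2,2)->(2,1) | p2:(1,3)->(1,2)
Step 4: p0:escaped | p1:(2,1)->(2,0)->EXIT | p2:(1,2)->(1,1)
Step 5: p0:escaped | p1:escaped | p2:(1,1)->(1,0)->EXIT
Exit steps: [2, 4, 5]
First to escape: p0 at step 2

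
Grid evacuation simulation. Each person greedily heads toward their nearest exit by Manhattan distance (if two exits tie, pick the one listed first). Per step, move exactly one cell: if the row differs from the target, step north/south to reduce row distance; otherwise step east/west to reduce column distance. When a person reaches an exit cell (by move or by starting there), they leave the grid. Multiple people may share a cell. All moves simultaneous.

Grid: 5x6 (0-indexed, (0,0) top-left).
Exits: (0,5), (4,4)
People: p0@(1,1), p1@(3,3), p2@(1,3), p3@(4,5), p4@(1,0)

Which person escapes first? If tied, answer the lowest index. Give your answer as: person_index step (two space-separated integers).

Answer: 3 1

Derivation:
Step 1: p0:(1,1)->(0,1) | p1:(3,3)->(4,3) | p2:(1,3)->(0,3) | p3:(4,5)->(4,4)->EXIT | p4:(1,0)->(0,0)
Step 2: p0:(0,1)->(0,2) | p1:(4,3)->(4,4)->EXIT | p2:(0,3)->(0,4) | p3:escaped | p4:(0,0)->(0,1)
Step 3: p0:(0,2)->(0,3) | p1:escaped | p2:(0,4)->(0,5)->EXIT | p3:escaped | p4:(0,1)->(0,2)
Step 4: p0:(0,3)->(0,4) | p1:escaped | p2:escaped | p3:escaped | p4:(0,2)->(0,3)
Step 5: p0:(0,4)->(0,5)->EXIT | p1:escaped | p2:escaped | p3:escaped | p4:(0,3)->(0,4)
Step 6: p0:escaped | p1:escaped | p2:escaped | p3:escaped | p4:(0,4)->(0,5)->EXIT
Exit steps: [5, 2, 3, 1, 6]
First to escape: p3 at step 1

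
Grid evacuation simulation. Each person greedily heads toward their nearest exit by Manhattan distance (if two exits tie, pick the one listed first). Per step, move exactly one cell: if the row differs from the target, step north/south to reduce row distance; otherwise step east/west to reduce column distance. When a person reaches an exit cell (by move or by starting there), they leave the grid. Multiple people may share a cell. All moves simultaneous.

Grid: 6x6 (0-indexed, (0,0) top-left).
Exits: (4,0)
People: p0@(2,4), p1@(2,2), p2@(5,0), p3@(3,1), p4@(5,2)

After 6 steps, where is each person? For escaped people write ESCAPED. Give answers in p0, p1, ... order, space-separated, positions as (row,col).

Step 1: p0:(2,4)->(3,4) | p1:(2,2)->(3,2) | p2:(5,0)->(4,0)->EXIT | p3:(3,1)->(4,1) | p4:(5,2)->(4,2)
Step 2: p0:(3,4)->(4,4) | p1:(3,2)->(4,2) | p2:escaped | p3:(4,1)->(4,0)->EXIT | p4:(4,2)->(4,1)
Step 3: p0:(4,4)->(4,3) | p1:(4,2)->(4,1) | p2:escaped | p3:escaped | p4:(4,1)->(4,0)->EXIT
Step 4: p0:(4,3)->(4,2) | p1:(4,1)->(4,0)->EXIT | p2:escaped | p3:escaped | p4:escaped
Step 5: p0:(4,2)->(4,1) | p1:escaped | p2:escaped | p3:escaped | p4:escaped
Step 6: p0:(4,1)->(4,0)->EXIT | p1:escaped | p2:escaped | p3:escaped | p4:escaped

ESCAPED ESCAPED ESCAPED ESCAPED ESCAPED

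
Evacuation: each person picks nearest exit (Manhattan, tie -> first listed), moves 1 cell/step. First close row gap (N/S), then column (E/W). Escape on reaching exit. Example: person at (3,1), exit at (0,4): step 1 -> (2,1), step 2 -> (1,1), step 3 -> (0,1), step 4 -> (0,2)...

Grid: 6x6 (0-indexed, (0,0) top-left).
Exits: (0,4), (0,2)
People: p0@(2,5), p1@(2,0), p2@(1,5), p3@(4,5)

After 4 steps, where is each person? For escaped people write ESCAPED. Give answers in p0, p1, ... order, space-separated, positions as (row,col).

Step 1: p0:(2,5)->(1,5) | p1:(2,0)->(1,0) | p2:(1,5)->(0,5) | p3:(4,5)->(3,5)
Step 2: p0:(1,5)->(0,5) | p1:(1,0)->(0,0) | p2:(0,5)->(0,4)->EXIT | p3:(3,5)->(2,5)
Step 3: p0:(0,5)->(0,4)->EXIT | p1:(0,0)->(0,1) | p2:escaped | p3:(2,5)->(1,5)
Step 4: p0:escaped | p1:(0,1)->(0,2)->EXIT | p2:escaped | p3:(1,5)->(0,5)

ESCAPED ESCAPED ESCAPED (0,5)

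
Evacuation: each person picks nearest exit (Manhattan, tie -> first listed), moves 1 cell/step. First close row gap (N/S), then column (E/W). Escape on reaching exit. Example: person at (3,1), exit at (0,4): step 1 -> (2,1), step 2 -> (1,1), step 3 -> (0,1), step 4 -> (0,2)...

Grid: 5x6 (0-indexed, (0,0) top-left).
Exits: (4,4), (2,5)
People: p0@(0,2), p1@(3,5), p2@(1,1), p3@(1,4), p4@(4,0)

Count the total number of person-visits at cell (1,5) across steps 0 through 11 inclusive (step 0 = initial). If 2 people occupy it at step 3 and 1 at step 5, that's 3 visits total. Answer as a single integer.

Step 0: p0@(0,2) p1@(3,5) p2@(1,1) p3@(1,4) p4@(4,0) -> at (1,5): 0 [-], cum=0
Step 1: p0@(1,2) p1@ESC p2@(2,1) p3@(2,4) p4@(4,1) -> at (1,5): 0 [-], cum=0
Step 2: p0@(2,2) p1@ESC p2@(2,2) p3@ESC p4@(4,2) -> at (1,5): 0 [-], cum=0
Step 3: p0@(2,3) p1@ESC p2@(2,3) p3@ESC p4@(4,3) -> at (1,5): 0 [-], cum=0
Step 4: p0@(2,4) p1@ESC p2@(2,4) p3@ESC p4@ESC -> at (1,5): 0 [-], cum=0
Step 5: p0@ESC p1@ESC p2@ESC p3@ESC p4@ESC -> at (1,5): 0 [-], cum=0
Total visits = 0

Answer: 0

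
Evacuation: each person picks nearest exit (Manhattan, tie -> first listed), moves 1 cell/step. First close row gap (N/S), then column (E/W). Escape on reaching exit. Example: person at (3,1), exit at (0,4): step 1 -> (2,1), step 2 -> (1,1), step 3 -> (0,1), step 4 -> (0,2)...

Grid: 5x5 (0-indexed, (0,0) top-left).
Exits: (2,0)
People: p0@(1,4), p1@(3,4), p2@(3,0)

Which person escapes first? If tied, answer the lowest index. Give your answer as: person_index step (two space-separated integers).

Step 1: p0:(1,4)->(2,4) | p1:(3,4)->(2,4) | p2:(3,0)->(2,0)->EXIT
Step 2: p0:(2,4)->(2,3) | p1:(2,4)->(2,3) | p2:escaped
Step 3: p0:(2,3)->(2,2) | p1:(2,3)->(2,2) | p2:escaped
Step 4: p0:(2,2)->(2,1) | p1:(2,2)->(2,1) | p2:escaped
Step 5: p0:(2,1)->(2,0)->EXIT | p1:(2,1)->(2,0)->EXIT | p2:escaped
Exit steps: [5, 5, 1]
First to escape: p2 at step 1

Answer: 2 1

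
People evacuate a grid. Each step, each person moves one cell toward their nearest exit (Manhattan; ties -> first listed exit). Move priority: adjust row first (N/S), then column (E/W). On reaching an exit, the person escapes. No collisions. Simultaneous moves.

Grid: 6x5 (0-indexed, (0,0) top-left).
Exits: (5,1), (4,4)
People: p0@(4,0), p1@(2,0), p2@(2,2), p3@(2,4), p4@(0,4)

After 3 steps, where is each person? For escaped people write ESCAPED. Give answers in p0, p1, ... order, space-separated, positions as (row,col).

Step 1: p0:(4,0)->(5,0) | p1:(2,0)->(3,0) | p2:(2,2)->(3,2) | p3:(2,4)->(3,4) | p4:(0,4)->(1,4)
Step 2: p0:(5,0)->(5,1)->EXIT | p1:(3,0)->(4,0) | p2:(3,2)->(4,2) | p3:(3,4)->(4,4)->EXIT | p4:(1,4)->(2,4)
Step 3: p0:escaped | p1:(4,0)->(5,0) | p2:(4,2)->(5,2) | p3:escaped | p4:(2,4)->(3,4)

ESCAPED (5,0) (5,2) ESCAPED (3,4)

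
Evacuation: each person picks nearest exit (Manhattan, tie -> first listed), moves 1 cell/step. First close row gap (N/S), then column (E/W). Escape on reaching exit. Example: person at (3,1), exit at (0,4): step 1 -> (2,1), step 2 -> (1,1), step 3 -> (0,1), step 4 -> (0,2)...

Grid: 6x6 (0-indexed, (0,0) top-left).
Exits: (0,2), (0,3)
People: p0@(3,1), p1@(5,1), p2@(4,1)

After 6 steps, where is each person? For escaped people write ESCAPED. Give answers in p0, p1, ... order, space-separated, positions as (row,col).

Step 1: p0:(3,1)->(2,1) | p1:(5,1)->(4,1) | p2:(4,1)->(3,1)
Step 2: p0:(2,1)->(1,1) | p1:(4,1)->(3,1) | p2:(3,1)->(2,1)
Step 3: p0:(1,1)->(0,1) | p1:(3,1)->(2,1) | p2:(2,1)->(1,1)
Step 4: p0:(0,1)->(0,2)->EXIT | p1:(2,1)->(1,1) | p2:(1,1)->(0,1)
Step 5: p0:escaped | p1:(1,1)->(0,1) | p2:(0,1)->(0,2)->EXIT
Step 6: p0:escaped | p1:(0,1)->(0,2)->EXIT | p2:escaped

ESCAPED ESCAPED ESCAPED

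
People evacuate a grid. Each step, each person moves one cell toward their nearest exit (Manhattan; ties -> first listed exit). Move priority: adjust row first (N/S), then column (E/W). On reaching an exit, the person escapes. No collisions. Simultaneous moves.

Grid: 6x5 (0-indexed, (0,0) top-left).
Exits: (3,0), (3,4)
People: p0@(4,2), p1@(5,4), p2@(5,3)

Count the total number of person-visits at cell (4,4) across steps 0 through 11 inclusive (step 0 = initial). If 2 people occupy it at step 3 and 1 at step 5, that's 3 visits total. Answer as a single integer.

Answer: 1

Derivation:
Step 0: p0@(4,2) p1@(5,4) p2@(5,3) -> at (4,4): 0 [-], cum=0
Step 1: p0@(3,2) p1@(4,4) p2@(4,3) -> at (4,4): 1 [p1], cum=1
Step 2: p0@(3,1) p1@ESC p2@(3,3) -> at (4,4): 0 [-], cum=1
Step 3: p0@ESC p1@ESC p2@ESC -> at (4,4): 0 [-], cum=1
Total visits = 1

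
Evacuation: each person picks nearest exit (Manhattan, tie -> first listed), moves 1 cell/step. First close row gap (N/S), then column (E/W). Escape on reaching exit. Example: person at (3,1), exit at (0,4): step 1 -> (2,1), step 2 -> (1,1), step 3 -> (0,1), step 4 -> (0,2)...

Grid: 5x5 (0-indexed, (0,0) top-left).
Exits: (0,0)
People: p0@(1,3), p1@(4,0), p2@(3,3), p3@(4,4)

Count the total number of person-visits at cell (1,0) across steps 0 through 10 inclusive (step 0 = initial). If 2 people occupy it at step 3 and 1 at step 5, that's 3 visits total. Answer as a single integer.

Answer: 1

Derivation:
Step 0: p0@(1,3) p1@(4,0) p2@(3,3) p3@(4,4) -> at (1,0): 0 [-], cum=0
Step 1: p0@(0,3) p1@(3,0) p2@(2,3) p3@(3,4) -> at (1,0): 0 [-], cum=0
Step 2: p0@(0,2) p1@(2,0) p2@(1,3) p3@(2,4) -> at (1,0): 0 [-], cum=0
Step 3: p0@(0,1) p1@(1,0) p2@(0,3) p3@(1,4) -> at (1,0): 1 [p1], cum=1
Step 4: p0@ESC p1@ESC p2@(0,2) p3@(0,4) -> at (1,0): 0 [-], cum=1
Step 5: p0@ESC p1@ESC p2@(0,1) p3@(0,3) -> at (1,0): 0 [-], cum=1
Step 6: p0@ESC p1@ESC p2@ESC p3@(0,2) -> at (1,0): 0 [-], cum=1
Step 7: p0@ESC p1@ESC p2@ESC p3@(0,1) -> at (1,0): 0 [-], cum=1
Step 8: p0@ESC p1@ESC p2@ESC p3@ESC -> at (1,0): 0 [-], cum=1
Total visits = 1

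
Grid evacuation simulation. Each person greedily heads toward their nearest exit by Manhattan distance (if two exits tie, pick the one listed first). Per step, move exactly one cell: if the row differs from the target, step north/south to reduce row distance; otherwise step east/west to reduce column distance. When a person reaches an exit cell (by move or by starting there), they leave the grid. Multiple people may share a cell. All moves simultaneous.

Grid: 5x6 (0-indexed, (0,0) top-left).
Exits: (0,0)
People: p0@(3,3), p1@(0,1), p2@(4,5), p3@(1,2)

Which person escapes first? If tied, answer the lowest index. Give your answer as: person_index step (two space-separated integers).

Answer: 1 1

Derivation:
Step 1: p0:(3,3)->(2,3) | p1:(0,1)->(0,0)->EXIT | p2:(4,5)->(3,5) | p3:(1,2)->(0,2)
Step 2: p0:(2,3)->(1,3) | p1:escaped | p2:(3,5)->(2,5) | p3:(0,2)->(0,1)
Step 3: p0:(1,3)->(0,3) | p1:escaped | p2:(2,5)->(1,5) | p3:(0,1)->(0,0)->EXIT
Step 4: p0:(0,3)->(0,2) | p1:escaped | p2:(1,5)->(0,5) | p3:escaped
Step 5: p0:(0,2)->(0,1) | p1:escaped | p2:(0,5)->(0,4) | p3:escaped
Step 6: p0:(0,1)->(0,0)->EXIT | p1:escaped | p2:(0,4)->(0,3) | p3:escaped
Step 7: p0:escaped | p1:escaped | p2:(0,3)->(0,2) | p3:escaped
Step 8: p0:escaped | p1:escaped | p2:(0,2)->(0,1) | p3:escaped
Step 9: p0:escaped | p1:escaped | p2:(0,1)->(0,0)->EXIT | p3:escaped
Exit steps: [6, 1, 9, 3]
First to escape: p1 at step 1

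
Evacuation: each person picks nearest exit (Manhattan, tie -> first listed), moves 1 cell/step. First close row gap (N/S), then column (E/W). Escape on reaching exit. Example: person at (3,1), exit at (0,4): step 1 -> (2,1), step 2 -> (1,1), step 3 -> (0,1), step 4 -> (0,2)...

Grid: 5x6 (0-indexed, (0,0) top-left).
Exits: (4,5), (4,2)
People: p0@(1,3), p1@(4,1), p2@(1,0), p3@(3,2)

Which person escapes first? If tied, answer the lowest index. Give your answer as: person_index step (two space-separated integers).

Step 1: p0:(1,3)->(2,3) | p1:(4,1)->(4,2)->EXIT | p2:(1,0)->(2,0) | p3:(3,2)->(4,2)->EXIT
Step 2: p0:(2,3)->(3,3) | p1:escaped | p2:(2,0)->(3,0) | p3:escaped
Step 3: p0:(3,3)->(4,3) | p1:escaped | p2:(3,0)->(4,0) | p3:escaped
Step 4: p0:(4,3)->(4,2)->EXIT | p1:escaped | p2:(4,0)->(4,1) | p3:escaped
Step 5: p0:escaped | p1:escaped | p2:(4,1)->(4,2)->EXIT | p3:escaped
Exit steps: [4, 1, 5, 1]
First to escape: p1 at step 1

Answer: 1 1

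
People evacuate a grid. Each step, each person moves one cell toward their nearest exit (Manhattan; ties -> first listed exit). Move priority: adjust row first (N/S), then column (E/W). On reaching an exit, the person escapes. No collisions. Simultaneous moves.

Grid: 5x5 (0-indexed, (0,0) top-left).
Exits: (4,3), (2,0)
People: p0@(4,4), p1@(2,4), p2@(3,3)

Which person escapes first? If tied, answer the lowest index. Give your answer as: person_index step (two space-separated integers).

Answer: 0 1

Derivation:
Step 1: p0:(4,4)->(4,3)->EXIT | p1:(2,4)->(3,4) | p2:(3,3)->(4,3)->EXIT
Step 2: p0:escaped | p1:(3,4)->(4,4) | p2:escaped
Step 3: p0:escaped | p1:(4,4)->(4,3)->EXIT | p2:escaped
Exit steps: [1, 3, 1]
First to escape: p0 at step 1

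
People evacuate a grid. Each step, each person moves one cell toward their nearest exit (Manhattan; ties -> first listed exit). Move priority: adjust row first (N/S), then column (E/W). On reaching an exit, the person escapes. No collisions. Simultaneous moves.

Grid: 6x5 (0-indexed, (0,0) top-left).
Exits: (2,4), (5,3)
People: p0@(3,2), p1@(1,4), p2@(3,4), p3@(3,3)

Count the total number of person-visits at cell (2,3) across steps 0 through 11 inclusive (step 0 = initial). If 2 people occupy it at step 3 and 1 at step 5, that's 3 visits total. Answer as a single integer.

Step 0: p0@(3,2) p1@(1,4) p2@(3,4) p3@(3,3) -> at (2,3): 0 [-], cum=0
Step 1: p0@(2,2) p1@ESC p2@ESC p3@(2,3) -> at (2,3): 1 [p3], cum=1
Step 2: p0@(2,3) p1@ESC p2@ESC p3@ESC -> at (2,3): 1 [p0], cum=2
Step 3: p0@ESC p1@ESC p2@ESC p3@ESC -> at (2,3): 0 [-], cum=2
Total visits = 2

Answer: 2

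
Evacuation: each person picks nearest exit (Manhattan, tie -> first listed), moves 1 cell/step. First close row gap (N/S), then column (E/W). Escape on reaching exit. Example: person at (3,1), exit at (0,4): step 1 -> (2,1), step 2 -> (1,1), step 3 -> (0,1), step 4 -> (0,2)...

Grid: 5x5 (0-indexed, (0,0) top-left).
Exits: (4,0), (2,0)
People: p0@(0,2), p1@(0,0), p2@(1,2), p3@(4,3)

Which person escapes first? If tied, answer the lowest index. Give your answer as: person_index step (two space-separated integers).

Answer: 1 2

Derivation:
Step 1: p0:(0,2)->(1,2) | p1:(0,0)->(1,0) | p2:(1,2)->(2,2) | p3:(4,3)->(4,2)
Step 2: p0:(1,2)->(2,2) | p1:(1,0)->(2,0)->EXIT | p2:(2,2)->(2,1) | p3:(4,2)->(4,1)
Step 3: p0:(2,2)->(2,1) | p1:escaped | p2:(2,1)->(2,0)->EXIT | p3:(4,1)->(4,0)->EXIT
Step 4: p0:(2,1)->(2,0)->EXIT | p1:escaped | p2:escaped | p3:escaped
Exit steps: [4, 2, 3, 3]
First to escape: p1 at step 2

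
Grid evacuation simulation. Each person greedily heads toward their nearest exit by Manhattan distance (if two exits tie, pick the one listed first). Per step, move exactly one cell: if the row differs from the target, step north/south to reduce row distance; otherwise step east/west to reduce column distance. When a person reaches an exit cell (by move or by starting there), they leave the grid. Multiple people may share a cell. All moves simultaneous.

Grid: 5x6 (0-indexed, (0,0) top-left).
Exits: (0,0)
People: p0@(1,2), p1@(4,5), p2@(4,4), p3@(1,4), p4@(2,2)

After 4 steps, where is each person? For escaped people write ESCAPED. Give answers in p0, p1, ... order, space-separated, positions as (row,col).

Step 1: p0:(1,2)->(0,2) | p1:(4,5)->(3,5) | p2:(4,4)->(3,4) | p3:(1,4)->(0,4) | p4:(2,2)->(1,2)
Step 2: p0:(0,2)->(0,1) | p1:(3,5)->(2,5) | p2:(3,4)->(2,4) | p3:(0,4)->(0,3) | p4:(1,2)->(0,2)
Step 3: p0:(0,1)->(0,0)->EXIT | p1:(2,5)->(1,5) | p2:(2,4)->(1,4) | p3:(0,3)->(0,2) | p4:(0,2)->(0,1)
Step 4: p0:escaped | p1:(1,5)->(0,5) | p2:(1,4)->(0,4) | p3:(0,2)->(0,1) | p4:(0,1)->(0,0)->EXIT

ESCAPED (0,5) (0,4) (0,1) ESCAPED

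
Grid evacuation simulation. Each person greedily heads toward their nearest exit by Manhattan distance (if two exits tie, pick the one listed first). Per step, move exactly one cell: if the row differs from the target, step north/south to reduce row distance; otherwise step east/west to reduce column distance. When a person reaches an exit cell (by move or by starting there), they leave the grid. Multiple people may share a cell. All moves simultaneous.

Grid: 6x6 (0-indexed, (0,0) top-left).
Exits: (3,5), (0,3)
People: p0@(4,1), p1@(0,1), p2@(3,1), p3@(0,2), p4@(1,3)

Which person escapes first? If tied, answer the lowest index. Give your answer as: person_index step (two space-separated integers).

Answer: 3 1

Derivation:
Step 1: p0:(4,1)->(3,1) | p1:(0,1)->(0,2) | p2:(3,1)->(3,2) | p3:(0,2)->(0,3)->EXIT | p4:(1,3)->(0,3)->EXIT
Step 2: p0:(3,1)->(3,2) | p1:(0,2)->(0,3)->EXIT | p2:(3,2)->(3,3) | p3:escaped | p4:escaped
Step 3: p0:(3,2)->(3,3) | p1:escaped | p2:(3,3)->(3,4) | p3:escaped | p4:escaped
Step 4: p0:(3,3)->(3,4) | p1:escaped | p2:(3,4)->(3,5)->EXIT | p3:escaped | p4:escaped
Step 5: p0:(3,4)->(3,5)->EXIT | p1:escaped | p2:escaped | p3:escaped | p4:escaped
Exit steps: [5, 2, 4, 1, 1]
First to escape: p3 at step 1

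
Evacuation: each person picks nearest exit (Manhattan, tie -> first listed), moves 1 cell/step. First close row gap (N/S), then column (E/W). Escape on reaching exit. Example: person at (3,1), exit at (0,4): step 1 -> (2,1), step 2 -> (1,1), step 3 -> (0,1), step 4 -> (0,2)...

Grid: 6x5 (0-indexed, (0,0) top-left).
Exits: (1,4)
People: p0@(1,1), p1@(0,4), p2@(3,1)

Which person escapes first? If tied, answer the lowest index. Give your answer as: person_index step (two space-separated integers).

Answer: 1 1

Derivation:
Step 1: p0:(1,1)->(1,2) | p1:(0,4)->(1,4)->EXIT | p2:(3,1)->(2,1)
Step 2: p0:(1,2)->(1,3) | p1:escaped | p2:(2,1)->(1,1)
Step 3: p0:(1,3)->(1,4)->EXIT | p1:escaped | p2:(1,1)->(1,2)
Step 4: p0:escaped | p1:escaped | p2:(1,2)->(1,3)
Step 5: p0:escaped | p1:escaped | p2:(1,3)->(1,4)->EXIT
Exit steps: [3, 1, 5]
First to escape: p1 at step 1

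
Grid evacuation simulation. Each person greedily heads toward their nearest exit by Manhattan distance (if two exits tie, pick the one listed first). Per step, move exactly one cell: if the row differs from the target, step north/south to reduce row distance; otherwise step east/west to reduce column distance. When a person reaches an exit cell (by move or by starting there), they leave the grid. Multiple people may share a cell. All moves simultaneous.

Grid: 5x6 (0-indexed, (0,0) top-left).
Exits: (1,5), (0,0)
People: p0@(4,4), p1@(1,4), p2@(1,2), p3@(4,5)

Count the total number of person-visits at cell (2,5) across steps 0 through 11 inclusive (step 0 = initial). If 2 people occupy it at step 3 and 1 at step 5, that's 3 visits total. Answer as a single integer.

Answer: 1

Derivation:
Step 0: p0@(4,4) p1@(1,4) p2@(1,2) p3@(4,5) -> at (2,5): 0 [-], cum=0
Step 1: p0@(3,4) p1@ESC p2@(1,3) p3@(3,5) -> at (2,5): 0 [-], cum=0
Step 2: p0@(2,4) p1@ESC p2@(1,4) p3@(2,5) -> at (2,5): 1 [p3], cum=1
Step 3: p0@(1,4) p1@ESC p2@ESC p3@ESC -> at (2,5): 0 [-], cum=1
Step 4: p0@ESC p1@ESC p2@ESC p3@ESC -> at (2,5): 0 [-], cum=1
Total visits = 1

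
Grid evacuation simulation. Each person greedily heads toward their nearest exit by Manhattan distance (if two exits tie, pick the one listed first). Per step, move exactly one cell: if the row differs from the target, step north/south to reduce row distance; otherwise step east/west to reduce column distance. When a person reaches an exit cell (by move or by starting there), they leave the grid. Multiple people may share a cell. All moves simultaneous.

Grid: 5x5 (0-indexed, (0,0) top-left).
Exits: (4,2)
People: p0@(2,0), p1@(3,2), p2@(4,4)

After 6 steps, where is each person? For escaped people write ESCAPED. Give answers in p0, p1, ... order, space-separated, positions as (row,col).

Step 1: p0:(2,0)->(3,0) | p1:(3,2)->(4,2)->EXIT | p2:(4,4)->(4,3)
Step 2: p0:(3,0)->(4,0) | p1:escaped | p2:(4,3)->(4,2)->EXIT
Step 3: p0:(4,0)->(4,1) | p1:escaped | p2:escaped
Step 4: p0:(4,1)->(4,2)->EXIT | p1:escaped | p2:escaped

ESCAPED ESCAPED ESCAPED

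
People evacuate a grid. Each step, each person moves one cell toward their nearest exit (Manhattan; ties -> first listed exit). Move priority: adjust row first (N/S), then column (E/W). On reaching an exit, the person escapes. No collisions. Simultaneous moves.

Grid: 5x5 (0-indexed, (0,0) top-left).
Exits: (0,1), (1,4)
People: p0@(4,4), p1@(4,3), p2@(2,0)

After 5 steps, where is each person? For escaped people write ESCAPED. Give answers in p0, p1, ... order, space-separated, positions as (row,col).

Step 1: p0:(4,4)->(3,4) | p1:(4,3)->(3,3) | p2:(2,0)->(1,0)
Step 2: p0:(3,4)->(2,4) | p1:(3,3)->(2,3) | p2:(1,0)->(0,0)
Step 3: p0:(2,4)->(1,4)->EXIT | p1:(2,3)->(1,3) | p2:(0,0)->(0,1)->EXIT
Step 4: p0:escaped | p1:(1,3)->(1,4)->EXIT | p2:escaped

ESCAPED ESCAPED ESCAPED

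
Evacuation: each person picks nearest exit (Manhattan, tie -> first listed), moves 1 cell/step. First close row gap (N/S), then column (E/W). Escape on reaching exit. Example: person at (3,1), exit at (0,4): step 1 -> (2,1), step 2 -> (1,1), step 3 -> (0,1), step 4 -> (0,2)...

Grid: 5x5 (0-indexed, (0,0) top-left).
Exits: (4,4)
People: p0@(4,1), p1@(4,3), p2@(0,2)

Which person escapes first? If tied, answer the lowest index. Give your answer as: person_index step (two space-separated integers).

Answer: 1 1

Derivation:
Step 1: p0:(4,1)->(4,2) | p1:(4,3)->(4,4)->EXIT | p2:(0,2)->(1,2)
Step 2: p0:(4,2)->(4,3) | p1:escaped | p2:(1,2)->(2,2)
Step 3: p0:(4,3)->(4,4)->EXIT | p1:escaped | p2:(2,2)->(3,2)
Step 4: p0:escaped | p1:escaped | p2:(3,2)->(4,2)
Step 5: p0:escaped | p1:escaped | p2:(4,2)->(4,3)
Step 6: p0:escaped | p1:escaped | p2:(4,3)->(4,4)->EXIT
Exit steps: [3, 1, 6]
First to escape: p1 at step 1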